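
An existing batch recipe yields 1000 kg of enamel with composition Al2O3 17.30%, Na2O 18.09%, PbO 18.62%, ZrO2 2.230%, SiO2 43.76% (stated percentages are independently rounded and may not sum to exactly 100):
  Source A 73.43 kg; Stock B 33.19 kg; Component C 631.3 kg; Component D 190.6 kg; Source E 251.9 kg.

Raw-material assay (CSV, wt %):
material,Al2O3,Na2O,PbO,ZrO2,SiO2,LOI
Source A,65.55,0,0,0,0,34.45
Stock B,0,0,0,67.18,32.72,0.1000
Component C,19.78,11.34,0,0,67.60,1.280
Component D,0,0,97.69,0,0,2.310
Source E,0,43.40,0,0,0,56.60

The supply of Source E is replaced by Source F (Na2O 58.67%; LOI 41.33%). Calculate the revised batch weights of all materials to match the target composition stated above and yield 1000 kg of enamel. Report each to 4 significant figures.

Revised batch per 1000 kg enamel:
  Source A: 73.43 kg
  Stock B: 33.19 kg
  Component C: 631.3 kg
  Component D: 190.6 kg
  Source F: 186.3 kg
Total batch = 1115 kg; LOI loss = 114.8 kg

Values along the way appear with 4-significant-digit rounding as written. All arithmetic holds exact precision end to end. Every reported number undergoes a single rounding — the derived quantities (five oxide percentages, the yield, the totals, glass mass, LOI) are rebuilt from the weighed amounts for 1000 kg of glass in full precision, as quoted within either problem or answer.
Target masses of each oxide per 1000 kg enamel:
  Al2O3: 17.30% × 1000 = 173.0 kg
  Na2O: 18.09% × 1000 = 180.9 kg
  PbO: 18.62% × 1000 = 186.2 kg
  ZrO2: 2.230% × 1000 = 22.30 kg
  SiO2: 43.76% × 1000 = 437.6 kg
Sums-versus-targets review with the batch weights as given, under the basis named above (each sum matches its target mass modulo rounding of the values):
  Al2O3: 73.43·0.6555 + 631.3·0.1978 = 173.0 kg (target 173.0 kg)
  Na2O: 631.3·0.1134 + 186.3·0.5867 = 180.9 kg (target 180.9 kg)
  PbO: 190.6·0.9769 = 186.2 kg (target 186.2 kg)
  ZrO2: 33.19·0.6718 = 22.30 kg (target 22.30 kg)
  SiO2: 33.19·0.3272 + 631.3·0.6760 = 437.6 kg (target 437.6 kg)
Auditing the glass mass value: whole batch net of LOI = 1000 kg (per-oxide target masses sum to 1000 kg; the stated basis being 1000 kg — rounding explains the deltas).
Batch grand total — Σ batch = 1115 kg; Σ batch·LOI gives LOI loss = 114.8 kg; the yield ratio, glass ÷ batch: 89.70%.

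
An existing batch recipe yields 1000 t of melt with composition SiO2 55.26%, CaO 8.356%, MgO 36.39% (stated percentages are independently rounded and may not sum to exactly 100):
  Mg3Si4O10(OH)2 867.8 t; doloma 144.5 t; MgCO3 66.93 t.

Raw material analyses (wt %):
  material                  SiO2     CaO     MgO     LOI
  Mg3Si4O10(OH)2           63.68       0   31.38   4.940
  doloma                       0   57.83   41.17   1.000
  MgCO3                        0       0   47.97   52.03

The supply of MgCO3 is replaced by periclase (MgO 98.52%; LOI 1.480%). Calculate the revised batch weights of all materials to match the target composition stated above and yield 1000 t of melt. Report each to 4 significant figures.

Working values appear rounded to 4 significant digits in the working. Exact precision is carried from start to finish. A single rounding produces every reported value — all derived quantities are recomputed at full precision (yield, totals, ignition loss, glass mass, three oxide percentages) from the batch weights at 1000 t of glass as given in question or answer.
Target masses of each oxide per 1000 t melt:
  SiO2: 55.26% × 1000 = 552.6 t
  CaO: 8.356% × 1000 = 83.56 t
  MgO: 36.39% × 1000 = 363.9 t
Sums-versus-targets review given the weights on record, per the basis as stated (delivered sums recover each target net of answer rounding effects):
  SiO2: 867.8·0.6368 = 552.6 t (target 552.6 t)
  CaO: 144.5·0.5783 = 83.56 t (target 83.56 t)
  MgO: 867.8·0.3138 + 144.5·0.4117 + 32.59·0.9852 = 363.9 t (target 363.9 t)
Glass mass check: total batch − LOI = 1000 t (targets for the oxides total 1000 t; versus the stated basis of 1000 t — rounding explains the deltas).
Adding the batch up: Σ batch = 1045 t; the LOI term Σ batch·LOI equals 44.80 t; yield, glass over the total, = 95.71%.

Revised batch per 1000 t melt:
  Mg3Si4O10(OH)2: 867.8 t
  doloma: 144.5 t
  periclase: 32.59 t
Total batch = 1045 t; LOI loss = 44.80 t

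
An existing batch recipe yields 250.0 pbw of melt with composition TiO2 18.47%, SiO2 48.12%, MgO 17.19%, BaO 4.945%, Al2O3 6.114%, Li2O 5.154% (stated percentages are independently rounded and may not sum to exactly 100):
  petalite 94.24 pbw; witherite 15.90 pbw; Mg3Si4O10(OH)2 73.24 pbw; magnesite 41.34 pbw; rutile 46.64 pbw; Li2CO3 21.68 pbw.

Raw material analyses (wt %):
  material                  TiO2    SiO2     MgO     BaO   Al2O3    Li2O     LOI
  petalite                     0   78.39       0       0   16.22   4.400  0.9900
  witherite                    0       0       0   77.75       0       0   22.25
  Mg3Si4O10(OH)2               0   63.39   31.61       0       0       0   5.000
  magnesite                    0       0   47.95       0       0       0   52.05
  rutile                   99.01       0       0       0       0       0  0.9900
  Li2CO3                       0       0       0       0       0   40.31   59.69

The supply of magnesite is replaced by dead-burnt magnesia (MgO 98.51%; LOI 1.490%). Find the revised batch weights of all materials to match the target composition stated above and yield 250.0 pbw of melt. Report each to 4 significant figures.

The intermediate values appear, rounded to 4 significant digits, in the working; exact precision is kept all the way through; a single rounding produces every reported value; all derived quantities are carried from the weighed amounts per 250.0 pbw of glass in exact precision (yield, LOI, totals, six oxide percentages, glass mass), exactly as printed in the problem or the answer.
Oxide mass targets, per 250.0 pbw melt:
  TiO2: 18.47% × 250.0 = 46.18 pbw
  SiO2: 48.12% × 250.0 = 120.3 pbw
  MgO: 17.19% × 250.0 = 42.98 pbw
  BaO: 4.945% × 250.0 = 12.36 pbw
  Al2O3: 6.114% × 250.0 = 15.28 pbw
  Li2O: 5.154% × 250.0 = 12.88 pbw
Sums-versus-targets review using the reported weights, relative to the basis at hand (sums match the target masses up to rounding of the answer):
  TiO2: 46.64·0.9901 = 46.18 pbw (target 46.18 pbw)
  SiO2: 94.24·0.7839 + 73.24·0.6339 = 120.3 pbw (target 120.3 pbw)
  MgO: 73.24·0.3161 + 20.12·0.9851 = 42.97 pbw (target 42.98 pbw)
  BaO: 15.90·0.7775 = 12.36 pbw (target 12.36 pbw)
  Al2O3: 94.24·0.1622 = 15.29 pbw (target 15.28 pbw)
  Li2O: 94.24·0.04400 + 21.68·0.4031 = 12.89 pbw (target 12.88 pbw)
Auditing the glass mass value: batch total minus LOI = 250.0 pbw (the Σ of target masses is 250.0 pbw; the stated basis being 250.0 pbw — any gap is answer rounding).
Batch total: Σ batch = 271.8 pbw; Σ batch·LOI gives LOI loss = 21.84 pbw; yield: glass divided by total = 91.97%.

Revised batch per 250.0 pbw melt:
  petalite: 94.24 pbw
  witherite: 15.90 pbw
  Mg3Si4O10(OH)2: 73.24 pbw
  dead-burnt magnesia: 20.12 pbw
  rutile: 46.64 pbw
  Li2CO3: 21.68 pbw
Total batch = 271.8 pbw; LOI loss = 21.84 pbw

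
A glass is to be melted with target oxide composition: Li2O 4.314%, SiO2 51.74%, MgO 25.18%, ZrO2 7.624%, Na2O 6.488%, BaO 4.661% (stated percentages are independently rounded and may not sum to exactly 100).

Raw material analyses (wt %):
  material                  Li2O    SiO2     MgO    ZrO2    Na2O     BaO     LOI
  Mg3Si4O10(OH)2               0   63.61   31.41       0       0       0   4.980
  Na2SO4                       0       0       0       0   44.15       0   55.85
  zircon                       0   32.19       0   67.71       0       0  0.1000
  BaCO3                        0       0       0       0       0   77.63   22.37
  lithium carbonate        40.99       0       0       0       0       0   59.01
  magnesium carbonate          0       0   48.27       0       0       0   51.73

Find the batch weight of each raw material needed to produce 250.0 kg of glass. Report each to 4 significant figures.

The whole derivation maintains exact precision at each step; intermediates are shown with 4-significant-figure rounding at each printed step — every reported result takes just one rounding; all derived quantities (ignition loss, totals, net glass mass, the yield, six oxide percentages) are computed at full float precision starting from the weights on 250.0 kg of glass, precisely as stated by either problem or answer.
The oxide mass targets at 250.0 kg glass:
  Li2O: 4.314% × 250.0 = 10.78 kg
  SiO2: 51.74% × 250.0 = 129.4 kg
  MgO: 25.18% × 250.0 = 62.95 kg
  ZrO2: 7.624% × 250.0 = 19.06 kg
  Na2O: 6.488% × 250.0 = 16.22 kg
  BaO: 4.661% × 250.0 = 11.65 kg
Sums-versus-targets review given the weights on record, on the stated basis (summed amounts equal target values within answer rounding):
  Li2O: 26.31·0.4099 = 10.78 kg (target 10.78 kg)
  SiO2: 189.1·0.6361 + 28.15·0.3219 = 129.3 kg (target 129.4 kg)
  MgO: 189.1·0.3141 + 7.360·0.4827 = 62.95 kg (target 62.95 kg)
  ZrO2: 28.15·0.6771 = 19.06 kg (target 19.06 kg)
  Na2O: 36.74·0.4415 = 16.22 kg (target 16.22 kg)
  BaO: 15.01·0.7763 = 11.65 kg (target 11.65 kg)
Glass-mass sanity pass: total batch − LOI = 250.0 kg (oxide target masses add up to 250.0 kg; stated basis 250.0 kg — gaps are rounding artifacts).
Adding the batch up: Σ batch = 302.7 kg; loss to ignition Σ batch·LOI = 52.66 kg; the yield ratio, glass ÷ batch: 82.60%.

Batch per 250.0 kg glass:
  Mg3Si4O10(OH)2: 189.1 kg
  Na2SO4: 36.74 kg
  zircon: 28.15 kg
  BaCO3: 15.01 kg
  lithium carbonate: 26.31 kg
  magnesium carbonate: 7.360 kg
Total batch = 302.7 kg; LOI loss = 52.66 kg; yield = 82.60%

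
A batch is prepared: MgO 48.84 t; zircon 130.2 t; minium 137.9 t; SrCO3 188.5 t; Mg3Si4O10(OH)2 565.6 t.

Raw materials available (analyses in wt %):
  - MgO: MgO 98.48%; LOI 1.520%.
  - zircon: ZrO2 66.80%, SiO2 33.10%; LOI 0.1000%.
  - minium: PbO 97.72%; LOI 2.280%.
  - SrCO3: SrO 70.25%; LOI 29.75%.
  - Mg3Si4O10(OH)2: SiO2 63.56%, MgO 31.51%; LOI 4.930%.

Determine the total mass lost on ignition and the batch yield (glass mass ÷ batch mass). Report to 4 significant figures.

Exact precision is maintained at every stage — in-progress results are printed with 4-significant-digit rounding across the worked steps; every reported result includes exactly one rounding; the derived quantities, which include the five compositions, yield, totals, glass mass, ignition loss, are computed in full precision, as set out in the problem or answer text, from the weighed amounts at 983.1 t of glass.
Ignition loss by material:
  MgO: 48.84 × 0.01520 = 0.7424 t
  zircon: 130.2 × 0.001000 = 0.1302 t
  minium: 137.9 × 0.02280 = 3.144 t
  SrCO3: 188.5 × 0.2975 = 56.08 t
  Mg3Si4O10(OH)2: 565.6 × 0.04930 = 27.88 t
Total LOI = 87.98 t
Glass = batch − LOI = 1071 − 87.98 = 983.1 t

LOI loss = 87.98 t; glass = 983.1 t; yield = 91.79%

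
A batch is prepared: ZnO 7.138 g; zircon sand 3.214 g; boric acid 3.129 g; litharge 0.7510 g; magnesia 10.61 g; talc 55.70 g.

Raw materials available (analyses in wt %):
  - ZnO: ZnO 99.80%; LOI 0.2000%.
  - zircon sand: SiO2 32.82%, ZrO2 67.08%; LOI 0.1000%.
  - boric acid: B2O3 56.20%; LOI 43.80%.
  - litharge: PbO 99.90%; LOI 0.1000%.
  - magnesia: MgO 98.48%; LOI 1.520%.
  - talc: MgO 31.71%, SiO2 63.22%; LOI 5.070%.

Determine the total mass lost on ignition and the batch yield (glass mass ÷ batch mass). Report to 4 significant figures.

LOI loss = 4.374 g; glass = 76.17 g; yield = 94.57%

Values along the way are printed (rounded to four significant figures) across the worked steps. The working math carries full precision all the way through; a single rounding produces each reported number. Derived quantities are recomputed in exact precision (the six compositions, ignition loss, yield, the totals, net glass mass) from the batch weights per 76.17 g of glass as they appear in the problem or the answer.
Per-material ignition loss:
  ZnO: 7.138 × 0.002000 = 0.01428 g
  zircon sand: 3.214 × 0.001000 = 0.003214 g
  boric acid: 3.129 × 0.4380 = 1.371 g
  litharge: 0.7510 × 0.001000 = 7.510e-04 g
  magnesia: 10.61 × 0.01520 = 0.1613 g
  talc: 55.70 × 0.05070 = 2.824 g
Total LOI = 4.374 g
Glass = batch − LOI = 80.54 − 4.374 = 76.17 g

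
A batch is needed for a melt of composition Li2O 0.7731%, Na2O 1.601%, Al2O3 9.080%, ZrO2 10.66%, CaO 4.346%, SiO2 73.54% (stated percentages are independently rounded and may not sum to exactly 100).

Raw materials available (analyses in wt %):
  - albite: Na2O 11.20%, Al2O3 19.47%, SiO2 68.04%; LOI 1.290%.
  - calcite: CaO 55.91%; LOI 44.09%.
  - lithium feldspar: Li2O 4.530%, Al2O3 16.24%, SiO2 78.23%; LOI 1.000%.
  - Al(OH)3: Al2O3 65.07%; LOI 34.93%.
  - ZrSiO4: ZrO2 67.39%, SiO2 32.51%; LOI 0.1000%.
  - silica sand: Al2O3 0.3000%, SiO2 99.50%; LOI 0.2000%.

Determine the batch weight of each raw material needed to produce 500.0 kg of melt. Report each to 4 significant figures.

Batch per 500.0 kg melt:
  albite: 71.47 kg
  calcite: 38.87 kg
  lithium feldspar: 85.33 kg
  Al(OH)3: 26.04 kg
  ZrSiO4: 79.09 kg
  silica sand: 227.7 kg
Total batch = 528.5 kg; LOI loss = 28.54 kg; yield = 94.60%

All internal work holds full precision throughout — mid-chain values are printed (rounded to 4 significant figures) when written out; exactly one rounding goes into every reported value; the derived quantities, including the six compositions, yield, totals, glass mass, ignition loss, are re-derived from the weighed amounts at 500.0 kg of glass at full precision, as set out in either problem or answer.
Target oxide masses per 500.0 kg melt:
  Li2O: 0.7731% × 500.0 = 3.866 kg
  Na2O: 1.601% × 500.0 = 8.005 kg
  Al2O3: 9.080% × 500.0 = 45.40 kg
  ZrO2: 10.66% × 500.0 = 53.30 kg
  CaO: 4.346% × 500.0 = 21.73 kg
  SiO2: 73.54% × 500.0 = 367.7 kg
Mass-balance tally per oxide given the weights on record, on the stated basis (summed amounts equal target values modulo rounding of the values):
  Li2O: 85.33·0.04530 = 3.865 kg (target 3.866 kg)
  Na2O: 71.47·0.1120 = 8.005 kg (target 8.005 kg)
  Al2O3: 71.47·0.1947 + 85.33·0.1624 + 26.04·0.6507 + 227.7·0.003000 = 45.40 kg (target 45.40 kg)
  ZrO2: 79.09·0.6739 = 53.30 kg (target 53.30 kg)
  CaO: 38.87·0.5591 = 21.73 kg (target 21.73 kg)
  SiO2: 71.47·0.6804 + 85.33·0.7823 + 79.09·0.3251 + 227.7·0.9950 = 367.7 kg (target 367.7 kg)
Glass mass check: batch Σ − ignition loss = 500.0 kg (targets for the oxides total 500.0 kg; basis as stated: 500.0 kg — gaps are rounding artifacts).
Adding the batch up: Σ batch = 528.5 kg; the LOI term Σ batch·LOI equals 28.54 kg; glass ÷ batch gives a yield of 94.60%.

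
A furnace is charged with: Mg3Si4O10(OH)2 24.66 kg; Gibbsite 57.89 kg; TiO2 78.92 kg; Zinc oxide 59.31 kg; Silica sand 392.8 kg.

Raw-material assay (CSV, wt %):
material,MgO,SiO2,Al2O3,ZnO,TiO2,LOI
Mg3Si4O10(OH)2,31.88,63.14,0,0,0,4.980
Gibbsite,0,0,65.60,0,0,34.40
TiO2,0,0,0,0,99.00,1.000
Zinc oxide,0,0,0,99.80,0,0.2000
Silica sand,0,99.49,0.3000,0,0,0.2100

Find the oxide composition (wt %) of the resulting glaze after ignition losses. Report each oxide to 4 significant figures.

Every computation holds full precision at each step; in-progress results are displayed rounded to 4 significant digits on the page — every reported number is rounded exactly once; derived quantities are re-derived at full precision (glass mass, five oxide percentages, LOI, the totals, the yield) from the weighed amounts at 590.7 kg of glass, exactly as shown in the problem or the answer.
Delivered oxide masses:
  MgO: 24.66·0.3188 = 7.862 kg
  SiO2: 24.66·0.6314 + 392.8·0.9949 = 406.4 kg
  Al2O3: 57.89·0.6560 + 392.8·0.003000 = 39.15 kg
  ZnO: 59.31·0.9980 = 59.19 kg
  TiO2: 78.92·0.9900 = 78.13 kg
LOI: 24.66·0.04980 + 57.89·0.3440 + 78.92·0.01000 + 59.31·0.002000 + 392.8·0.002100 = 22.87 kg
Glass = total batch minus LOI = 613.6 − 22.87 = 590.7 kg (the oxide masses sum to this)
wt % = 100 × oxide mass / glass mass

Glass mass = 590.7 kg (batch 613.6 − LOI 22.87).
Composition: MgO 1.331%, SiO2 68.79%, Al2O3 6.628%, ZnO 10.02%, TiO2 13.23%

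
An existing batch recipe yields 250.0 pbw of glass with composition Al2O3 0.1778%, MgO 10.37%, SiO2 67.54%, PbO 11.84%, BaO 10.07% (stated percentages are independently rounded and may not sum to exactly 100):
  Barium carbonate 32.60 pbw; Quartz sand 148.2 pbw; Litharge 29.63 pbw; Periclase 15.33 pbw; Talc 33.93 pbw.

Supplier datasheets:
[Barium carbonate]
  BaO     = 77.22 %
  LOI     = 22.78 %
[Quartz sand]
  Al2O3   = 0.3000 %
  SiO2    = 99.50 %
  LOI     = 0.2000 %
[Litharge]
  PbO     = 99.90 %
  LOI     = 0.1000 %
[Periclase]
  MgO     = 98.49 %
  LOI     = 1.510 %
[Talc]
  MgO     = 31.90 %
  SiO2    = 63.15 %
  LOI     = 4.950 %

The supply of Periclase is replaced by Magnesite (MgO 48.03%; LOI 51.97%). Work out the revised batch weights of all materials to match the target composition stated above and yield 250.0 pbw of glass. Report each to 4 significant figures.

Revised batch per 250.0 pbw glass:
  Barium carbonate: 32.60 pbw
  Quartz sand: 148.2 pbw
  Litharge: 29.63 pbw
  Magnesite: 31.44 pbw
  Talc: 33.93 pbw
Total batch = 275.8 pbw; LOI loss = 25.77 pbw

Working values are displayed with 4-significant-digit rounding alongside each step; each numeric step keeps full precision through every step — each reported result takes just one rounding. The derived quantities, which include the totals, yield, glass mass, the five compositions, ignition loss, are recomputed in exact precision, exactly as printed in the problem or the answer, starting from the weights for 250.0 pbw of glass.
Target oxide masses per 250.0 pbw glass:
  Al2O3: 0.1778% × 250.0 = 0.4445 pbw
  MgO: 10.37% × 250.0 = 25.92 pbw
  SiO2: 67.54% × 250.0 = 168.8 pbw
  PbO: 11.84% × 250.0 = 29.60 pbw
  BaO: 10.07% × 250.0 = 25.18 pbw
Checking each oxide sum with the batch weights as given, on the stated basis (every target is met by its sum given rounding of the digits):
  Al2O3: 148.2·0.003000 = 0.4446 pbw (target 0.4445 pbw)
  MgO: 31.44·0.4803 + 33.93·0.3190 = 25.92 pbw (target 25.92 pbw)
  SiO2: 148.2·0.9950 + 33.93·0.6315 = 168.9 pbw (target 168.8 pbw)
  PbO: 29.63·0.9990 = 29.60 pbw (target 29.60 pbw)
  BaO: 32.60·0.7722 = 25.17 pbw (target 25.18 pbw)
Glass-mass closure: whole batch net of LOI = 250.0 pbw (summing oxide targets gives 250.0 pbw; against the stated basis, 250.0 pbw — deltas are rounding alone).
Total batch = Σ batch = 275.8 pbw; loss to ignition Σ batch·LOI = 25.77 pbw; yield: glass divided by total = 90.66%.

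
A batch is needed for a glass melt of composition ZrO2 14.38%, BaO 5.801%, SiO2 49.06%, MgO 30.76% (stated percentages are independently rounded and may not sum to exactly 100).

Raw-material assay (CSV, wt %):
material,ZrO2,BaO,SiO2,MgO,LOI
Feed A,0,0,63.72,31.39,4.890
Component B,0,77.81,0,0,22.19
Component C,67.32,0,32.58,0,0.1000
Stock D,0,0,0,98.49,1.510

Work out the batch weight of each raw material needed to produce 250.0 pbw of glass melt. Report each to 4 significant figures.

Values along the way are shown, rounded to 4 significant digits, in the working. The whole derivation holds full precision at every stage; each reported number takes just one rounding. All derived quantities are computed in exact precision (the totals, the four compositions, net glass mass, yield, ignition loss) from the batch weights per 250.0 pbw of glass, as quoted within the problem or answer text.
Per-oxide target masses for 250.0 pbw glass melt:
  ZrO2: 14.38% × 250.0 = 35.95 pbw
  BaO: 5.801% × 250.0 = 14.50 pbw
  SiO2: 49.06% × 250.0 = 122.6 pbw
  MgO: 30.76% × 250.0 = 76.90 pbw
Per-oxide balance check from the weights as reported, per the basis as stated (sum by sum, the targets are met net of answer rounding effects):
  ZrO2: 53.40·0.6732 = 35.95 pbw (target 35.95 pbw)
  BaO: 18.64·0.7781 = 14.50 pbw (target 14.50 pbw)
  SiO2: 165.2·0.6372 + 53.40·0.3258 = 122.7 pbw (target 122.6 pbw)
  MgO: 165.2·0.3139 + 25.43·0.9849 = 76.90 pbw (target 76.90 pbw)
Consistency of the glass mass: the batch minus its LOI: 250.0 pbw (the Σ of target masses is 250.0 pbw; the stated basis being 250.0 pbw — rounding explains the deltas).
Summing the batch: Σ batch = 262.7 pbw; LOI loss = Σ batch·LOI = 12.65 pbw; as yield: glass ÷ batch → 95.18%.

Batch per 250.0 pbw glass melt:
  Feed A: 165.2 pbw
  Component B: 18.64 pbw
  Component C: 53.40 pbw
  Stock D: 25.43 pbw
Total batch = 262.7 pbw; LOI loss = 12.65 pbw; yield = 95.18%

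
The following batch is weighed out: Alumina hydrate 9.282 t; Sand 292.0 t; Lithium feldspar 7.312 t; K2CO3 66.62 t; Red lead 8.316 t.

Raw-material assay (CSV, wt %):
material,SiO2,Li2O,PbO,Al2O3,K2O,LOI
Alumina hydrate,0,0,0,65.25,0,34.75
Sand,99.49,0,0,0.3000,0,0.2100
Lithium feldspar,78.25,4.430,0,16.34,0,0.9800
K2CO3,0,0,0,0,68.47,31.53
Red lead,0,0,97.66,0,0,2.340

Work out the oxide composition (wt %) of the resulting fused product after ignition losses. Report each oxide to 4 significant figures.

Intermediates are shown rounded to 4 significant figures in the working; all arithmetic runs at exact precision from start to finish. Exactly one rounding is applied to every reported number — derived quantities, including the five compositions, yield, ignition loss, totals, glass mass, are recomputed from the weighed amounts per 358.4 t of glass at full float precision as given in problem or answer.
Mass of each oxide from the mix:
  SiO2: 292.0·0.9949 + 7.312·0.7825 = 296.2 t
  Li2O: 7.312·0.04430 = 0.3239 t
  PbO: 8.316·0.9766 = 8.121 t
  Al2O3: 9.282·0.6525 + 292.0·0.003000 + 7.312·0.1634 = 8.127 t
  K2O: 66.62·0.6847 = 45.61 t
LOI: 9.282·0.3475 + 292.0·0.002100 + 7.312·0.009800 + 66.62·0.3153 + 8.316·0.02340 = 25.11 t
batch − LOI leaves glass = 383.5 − 25.11 = 358.4 t (= Σ oxide masses)
oxide / glass × 100 gives the wt %

Glass mass = 358.4 t (batch 383.5 − LOI 25.11).
Composition: SiO2 82.65%, Li2O 0.09037%, PbO 2.266%, Al2O3 2.268%, K2O 12.73%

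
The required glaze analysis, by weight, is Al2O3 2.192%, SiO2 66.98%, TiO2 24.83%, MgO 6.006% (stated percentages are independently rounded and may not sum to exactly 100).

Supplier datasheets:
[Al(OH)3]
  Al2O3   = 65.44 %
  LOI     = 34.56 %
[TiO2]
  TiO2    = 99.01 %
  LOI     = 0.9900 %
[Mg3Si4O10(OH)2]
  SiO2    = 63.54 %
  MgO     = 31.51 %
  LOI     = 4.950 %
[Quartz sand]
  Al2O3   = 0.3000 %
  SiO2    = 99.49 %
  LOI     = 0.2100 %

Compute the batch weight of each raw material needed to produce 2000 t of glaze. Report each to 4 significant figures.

The working math keeps full float precision in every operation — intermediates are displayed (rounded to four significant figures) between the steps; exactly one rounding lands on every reported result. Derived quantities are rebuilt using the weight values on 2000 t of glass in full precision (the four compositions, glass mass, totals, ignition loss, the yield), as set out in the question or the answer.
Oxide-by-oxide targets in 2000 t glaze:
  Al2O3: 2.192% × 2000 = 43.84 t
  SiO2: 66.98% × 2000 = 1340 t
  TiO2: 24.83% × 2000 = 496.6 t
  MgO: 6.006% × 2000 = 120.1 t
Balance tally, oxide-wise, on the weights just shown, relative to the basis at hand (sum by sum, the targets are met inside rounding margins):
  Al2O3: 61.94·0.6544 + 1103·0.003000 = 43.84 t (target 43.84 t)
  SiO2: 381.2·0.6354 + 1103·0.9949 = 1340 t (target 1340 t)
  TiO2: 501.6·0.9901 = 496.6 t (target 496.6 t)
  MgO: 381.2·0.3151 = 120.1 t (target 120.1 t)
Glass-mass sanity pass: net batch after ignition = 2000 t (oxide target masses add up to 2000 t; the stated basis being 2000 t — any gap is answer rounding).
Summing the batch: Σ batch = 2048 t; LOI loss = Σ batch·LOI = 47.56 t; yield = glass ÷ total batch = 97.68%.

Batch per 2000 t glaze:
  Al(OH)3: 61.94 t
  TiO2: 501.6 t
  Mg3Si4O10(OH)2: 381.2 t
  Quartz sand: 1103 t
Total batch = 2048 t; LOI loss = 47.56 t; yield = 97.68%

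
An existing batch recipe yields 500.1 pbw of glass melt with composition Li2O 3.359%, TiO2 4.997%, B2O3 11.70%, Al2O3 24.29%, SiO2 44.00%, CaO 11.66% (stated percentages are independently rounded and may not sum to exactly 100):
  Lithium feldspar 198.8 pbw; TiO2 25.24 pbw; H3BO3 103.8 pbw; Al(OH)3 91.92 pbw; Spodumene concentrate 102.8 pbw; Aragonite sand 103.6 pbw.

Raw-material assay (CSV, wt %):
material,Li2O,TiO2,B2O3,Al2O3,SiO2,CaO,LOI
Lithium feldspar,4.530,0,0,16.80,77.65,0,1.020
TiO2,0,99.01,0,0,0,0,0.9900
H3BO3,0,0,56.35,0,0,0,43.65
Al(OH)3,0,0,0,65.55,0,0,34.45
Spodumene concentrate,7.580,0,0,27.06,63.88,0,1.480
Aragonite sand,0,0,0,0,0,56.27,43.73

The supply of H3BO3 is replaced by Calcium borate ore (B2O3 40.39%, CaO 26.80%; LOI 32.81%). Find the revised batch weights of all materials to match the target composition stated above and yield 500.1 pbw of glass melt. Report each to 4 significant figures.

The whole derivation carries full float precision from start to finish — intermediates appear (rounded to 4 significant figures) in the printout; exactly one rounding is applied to every reported value. The derived quantities (yield, LOI, the six compositions, totals, glass mass) are re-derived from the batch weights at 500.1 pbw of glass at full float precision, as set out in the question or the answer.
Oxide mass targets, per 500.1 pbw glass melt:
  Li2O: 3.359% × 500.1 = 16.80 pbw
  TiO2: 4.997% × 500.1 = 24.99 pbw
  B2O3: 11.70% × 500.1 = 58.51 pbw
  Al2O3: 24.29% × 500.1 = 121.5 pbw
  SiO2: 44.00% × 500.1 = 220.0 pbw
  CaO: 11.66% × 500.1 = 58.31 pbw
Balance tally, oxide-wise, applying the batch weights above, relative to the basis at hand (sum by sum, the targets are met within answer rounding):
  Li2O: 198.8·0.04530 + 102.8·0.07580 = 16.80 pbw (target 16.80 pbw)
  TiO2: 25.24·0.9901 = 24.99 pbw (target 24.99 pbw)
  B2O3: 144.9·0.4039 = 58.53 pbw (target 58.51 pbw)
  Al2O3: 198.8·0.1680 + 91.92·0.6555 + 102.8·0.2706 = 121.5 pbw (target 121.5 pbw)
  SiO2: 198.8·0.7765 + 102.8·0.6388 = 220.0 pbw (target 220.0 pbw)
  CaO: 144.9·0.2680 + 34.63·0.5627 = 58.32 pbw (target 58.31 pbw)
Glass mass check: net batch after ignition = 500.1 pbw (targets for the oxides total 500.1 pbw; with the basis standing at 500.1 pbw — differing by rounding only).
Summing the batch: Σ batch = 598.3 pbw; ignition loss, Σ(batch × LOI) = 98.15 pbw; yield = glass ÷ total batch = 83.59%.

Revised batch per 500.1 pbw glass melt:
  Lithium feldspar: 198.8 pbw
  TiO2: 25.24 pbw
  Calcium borate ore: 144.9 pbw
  Al(OH)3: 91.92 pbw
  Spodumene concentrate: 102.8 pbw
  Aragonite sand: 34.63 pbw
Total batch = 598.3 pbw; LOI loss = 98.15 pbw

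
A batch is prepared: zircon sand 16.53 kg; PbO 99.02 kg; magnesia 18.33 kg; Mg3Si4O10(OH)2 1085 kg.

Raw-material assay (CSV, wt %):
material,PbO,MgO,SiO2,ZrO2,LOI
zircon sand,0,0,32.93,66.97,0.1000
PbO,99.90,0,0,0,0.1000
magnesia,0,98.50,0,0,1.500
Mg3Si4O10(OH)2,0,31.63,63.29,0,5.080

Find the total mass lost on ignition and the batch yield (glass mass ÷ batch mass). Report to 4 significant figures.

LOI loss = 55.51 kg; glass = 1163 kg; yield = 95.45%

Rounding to 4 significant digits extends to every intermediate as printed. The whole derivation keeps full float precision in every operation — every reported figure is rounded once only. The derived quantities (ignition loss, net glass mass, four oxide percentages, yield, totals) are computed from the weighed amounts at 1163 kg of glass in full float precision, as quoted within the problem or the answer.
Loss on ignition, line by line:
  zircon sand: 16.53 × 0.001000 = 0.01653 kg
  PbO: 99.02 × 0.001000 = 0.09902 kg
  magnesia: 18.33 × 0.01500 = 0.2749 kg
  Mg3Si4O10(OH)2: 1085 × 0.05080 = 55.12 kg
Total LOI = 55.51 kg
Glass = batch − LOI = 1219 − 55.51 = 1163 kg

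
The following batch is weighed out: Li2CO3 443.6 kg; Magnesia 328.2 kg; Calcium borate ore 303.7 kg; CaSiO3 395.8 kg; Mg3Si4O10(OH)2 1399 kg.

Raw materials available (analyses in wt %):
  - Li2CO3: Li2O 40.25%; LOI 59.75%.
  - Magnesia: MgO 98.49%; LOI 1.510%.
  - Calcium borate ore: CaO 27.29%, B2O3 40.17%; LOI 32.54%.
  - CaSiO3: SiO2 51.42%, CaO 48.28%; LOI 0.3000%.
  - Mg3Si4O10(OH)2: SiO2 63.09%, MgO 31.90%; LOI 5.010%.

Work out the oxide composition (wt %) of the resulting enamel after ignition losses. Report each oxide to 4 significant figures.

In-progress results appear rounded off to 4 significant digits between the steps. Each numeric step runs at full precision throughout — a single rounding finalizes each reported value; all derived quantities (the yield, ignition loss, the five compositions, the totals, net glass mass) are rebuilt from the weighed amounts at 2430 kg of glass in full float precision precisely as stated by the problem or the answer.
Oxide-by-oxide delivered mass:
  SiO2: 395.8·0.5142 + 1399·0.6309 = 1086 kg
  CaO: 303.7·0.2729 + 395.8·0.4828 = 274.0 kg
  Li2O: 443.6·0.4025 = 178.5 kg
  B2O3: 303.7·0.4017 = 122.0 kg
  MgO: 328.2·0.9849 + 1399·0.3190 = 769.5 kg
LOI: 443.6·0.5975 + 328.2·0.01510 + 303.7·0.3254 + 395.8·0.003000 + 1399·0.05010 = 440.1 kg
Net of LOI, the glass mass = 2870 − 440.1 = 2430 kg (equal to the oxide-mass sum)
each oxide over glass, ×100, is wt %

Glass mass = 2430 kg (batch 2870 − LOI 440.1).
Composition: SiO2 44.69%, CaO 11.27%, Li2O 7.347%, B2O3 5.020%, MgO 31.67%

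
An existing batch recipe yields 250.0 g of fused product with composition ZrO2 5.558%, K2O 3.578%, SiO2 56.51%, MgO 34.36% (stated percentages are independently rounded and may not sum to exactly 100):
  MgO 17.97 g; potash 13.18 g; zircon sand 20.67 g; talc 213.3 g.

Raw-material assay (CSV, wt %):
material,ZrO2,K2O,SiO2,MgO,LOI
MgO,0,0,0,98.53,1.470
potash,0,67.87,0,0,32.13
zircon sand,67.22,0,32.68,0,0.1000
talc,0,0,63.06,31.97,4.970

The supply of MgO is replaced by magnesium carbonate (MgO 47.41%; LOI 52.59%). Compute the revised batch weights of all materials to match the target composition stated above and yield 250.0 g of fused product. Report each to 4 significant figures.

Mid-chain values are displayed (rounded to four significant digits) alongside each step. The whole derivation keeps full precision from start to finish. A single rounding finalizes each reported figure — all derived quantities, including four oxide percentages, yield, net glass mass, the totals, ignition loss, are re-derived from the batch weights for 250.0 g of glass in full precision, exactly as shown in the question or the answer.
The oxide mass targets at 250.0 g fused product:
  ZrO2: 5.558% × 250.0 = 13.90 g
  K2O: 3.578% × 250.0 = 8.945 g
  SiO2: 56.51% × 250.0 = 141.3 g
  MgO: 34.36% × 250.0 = 85.90 g
Checking each oxide sum applying the batch weights above, per the basis as stated (delivered sums recover each target modulo rounding of the values):
  ZrO2: 20.67·0.6722 = 13.89 g (target 13.90 g)
  K2O: 13.18·0.6787 = 8.945 g (target 8.945 g)
  SiO2: 20.67·0.3268 + 213.3·0.6306 = 141.3 g (target 141.3 g)
  MgO: 37.34·0.4741 + 213.3·0.3197 = 85.89 g (target 85.90 g)
Glass-mass closure: total charge less LOI = 250.0 g (per-oxide target masses sum to 250.0 g; versus the stated basis of 250.0 g — differing by rounding only).
Batch total: Σ batch = 284.5 g; Σ batch·LOI gives LOI loss = 34.49 g; yield, glass over the total, = 87.88%.

Revised batch per 250.0 g fused product:
  magnesium carbonate: 37.34 g
  potash: 13.18 g
  zircon sand: 20.67 g
  talc: 213.3 g
Total batch = 284.5 g; LOI loss = 34.49 g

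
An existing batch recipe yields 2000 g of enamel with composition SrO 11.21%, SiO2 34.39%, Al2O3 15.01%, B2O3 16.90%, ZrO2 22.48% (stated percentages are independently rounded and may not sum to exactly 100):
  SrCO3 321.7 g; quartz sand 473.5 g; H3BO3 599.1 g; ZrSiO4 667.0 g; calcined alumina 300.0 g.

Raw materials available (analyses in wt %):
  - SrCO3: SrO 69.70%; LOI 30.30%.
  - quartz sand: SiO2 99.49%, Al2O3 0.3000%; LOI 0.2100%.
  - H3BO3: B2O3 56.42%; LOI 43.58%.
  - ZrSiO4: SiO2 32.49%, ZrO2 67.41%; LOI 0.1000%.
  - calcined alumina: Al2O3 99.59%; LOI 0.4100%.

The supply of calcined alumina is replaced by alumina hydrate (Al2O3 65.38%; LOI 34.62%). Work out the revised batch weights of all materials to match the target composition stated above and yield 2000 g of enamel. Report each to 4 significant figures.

Revised batch per 2000 g enamel:
  SrCO3: 321.7 g
  quartz sand: 473.5 g
  H3BO3: 599.1 g
  ZrSiO4: 667.0 g
  alumina hydrate: 457.0 g
Total batch = 2518 g; LOI loss = 518.4 g

The intermediate values are printed (rounded to 4 significant figures) in the printout; each numeric step keeps exact precision all the way through — a single rounding yields each reported number; derived quantities are carried from the weighed amounts for 2000 g of glass in exact precision (net glass mass, the yield, five oxide percentages, the totals, LOI) precisely as stated by problem or answer.
Per-oxide target masses for 2000 g enamel:
  SrO: 11.21% × 2000 = 224.2 g
  SiO2: 34.39% × 2000 = 687.8 g
  Al2O3: 15.01% × 2000 = 300.2 g
  B2O3: 16.90% × 2000 = 338.0 g
  ZrO2: 22.48% × 2000 = 449.6 g
Oxide-by-oxide audit given the weights on record, against the basis in use (summed amounts equal target values given rounding of the digits):
  SrO: 321.7·0.6970 = 224.2 g (target 224.2 g)
  SiO2: 473.5·0.9949 + 667.0·0.3249 = 687.8 g (target 687.8 g)
  Al2O3: 473.5·0.003000 + 457.0·0.6538 = 300.2 g (target 300.2 g)
  B2O3: 599.1·0.5642 = 338.0 g (target 338.0 g)
  ZrO2: 667.0·0.6741 = 449.6 g (target 449.6 g)
Glass-mass bookkeeping: the batch minus its LOI: 2000 g (summing oxide targets gives 2000 g; against the stated basis, 2000 g — rounding explains the deltas).
Batch grand total — Σ batch = 2518 g; ignition loss, Σ(batch × LOI) = 518.4 g; yield, glass over the total, = 79.41%.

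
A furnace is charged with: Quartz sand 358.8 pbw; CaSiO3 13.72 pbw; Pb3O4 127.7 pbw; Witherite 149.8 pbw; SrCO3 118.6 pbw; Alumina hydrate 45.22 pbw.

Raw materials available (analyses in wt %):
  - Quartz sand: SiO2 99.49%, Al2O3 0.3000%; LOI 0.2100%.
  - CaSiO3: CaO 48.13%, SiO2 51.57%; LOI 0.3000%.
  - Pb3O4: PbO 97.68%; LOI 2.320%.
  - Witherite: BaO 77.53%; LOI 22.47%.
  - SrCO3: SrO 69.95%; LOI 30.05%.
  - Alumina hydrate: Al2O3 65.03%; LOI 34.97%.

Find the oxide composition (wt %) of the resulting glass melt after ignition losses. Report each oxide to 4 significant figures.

Glass mass = 725.0 pbw (batch 813.8 − LOI 88.87).
Composition: CaO 0.9109%, PbO 17.21%, BaO 16.02%, SiO2 50.22%, Al2O3 4.205%, SrO 11.44%

Every computation holds exact precision through the solve. Values along the way are printed, rounded to four significant digits, within the worked lines — a single rounding produces each reported value. All derived quantities (the six compositions, glass mass, LOI, yield, the totals) are carried at full float precision using the weight values on 725.0 pbw of glass, as given in either problem or answer.
Delivered oxide masses:
  CaO: 13.72·0.4813 = 6.603 pbw
  PbO: 127.7·0.9768 = 124.7 pbw
  BaO: 149.8·0.7753 = 116.1 pbw
  SiO2: 358.8·0.9949 + 13.72·0.5157 = 364.0 pbw
  Al2O3: 358.8·0.003000 + 45.22·0.6503 = 30.48 pbw
  SrO: 118.6·0.6995 = 82.96 pbw
LOI: 358.8·0.002100 + 13.72·0.003000 + 127.7·0.02320 + 149.8·0.2247 + 118.6·0.3005 + 45.22·0.3497 = 88.87 pbw
The glass mass, total less LOI, = 813.8 − 88.87 = 725.0 pbw (= Σ oxide masses)
each oxide over glass, ×100, is wt %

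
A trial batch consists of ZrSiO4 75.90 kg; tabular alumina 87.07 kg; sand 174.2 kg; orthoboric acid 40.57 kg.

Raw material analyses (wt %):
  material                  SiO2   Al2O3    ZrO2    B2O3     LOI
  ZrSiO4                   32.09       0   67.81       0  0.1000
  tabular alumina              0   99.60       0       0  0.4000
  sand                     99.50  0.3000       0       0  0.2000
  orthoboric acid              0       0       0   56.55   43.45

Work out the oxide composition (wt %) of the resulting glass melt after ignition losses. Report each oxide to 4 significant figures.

Glass mass = 359.3 kg (batch 377.7 − LOI 18.40).
Composition: SiO2 55.01%, Al2O3 24.28%, ZrO2 14.32%, B2O3 6.385%

In-progress results are displayed rounded to four significant figures within the worked lines. Each numeric step runs at full float precision throughout — each reported result takes a single rounding — the derived quantities, including four oxide percentages, LOI, totals, glass mass, the yield, are recomputed from the weighed amounts at 359.3 kg of glass at exact precision as given in the problem or answer text.
Mass of each oxide from the mix:
  SiO2: 75.90·0.3209 + 174.2·0.9950 = 197.7 kg
  Al2O3: 87.07·0.9960 + 174.2·0.003000 = 87.24 kg
  ZrO2: 75.90·0.6781 = 51.47 kg
  B2O3: 40.57·0.5655 = 22.94 kg
LOI: 75.90·0.001000 + 87.07·0.004000 + 174.2·0.002000 + 40.57·0.4345 = 18.40 kg
batch − LOI leaves glass = 377.7 − 18.40 = 359.3 kg (= Σ oxide masses)
each oxide over glass, ×100, is wt %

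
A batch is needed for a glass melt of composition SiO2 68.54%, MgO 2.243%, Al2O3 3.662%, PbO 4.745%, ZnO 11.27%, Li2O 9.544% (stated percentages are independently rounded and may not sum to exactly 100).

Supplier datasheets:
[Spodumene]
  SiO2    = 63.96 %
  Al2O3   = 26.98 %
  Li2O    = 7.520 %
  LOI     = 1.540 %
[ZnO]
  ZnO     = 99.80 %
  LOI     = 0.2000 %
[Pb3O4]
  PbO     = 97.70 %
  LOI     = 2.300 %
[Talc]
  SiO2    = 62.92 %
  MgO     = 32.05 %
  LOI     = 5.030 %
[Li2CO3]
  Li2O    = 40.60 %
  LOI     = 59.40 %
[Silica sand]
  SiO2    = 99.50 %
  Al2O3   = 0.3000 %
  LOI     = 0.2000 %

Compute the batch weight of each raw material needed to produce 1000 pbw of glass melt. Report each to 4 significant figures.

Values along the way are printed with 4-significant-digit rounding across the worked steps. The working math runs at full precision in every operation — a single rounding completes each reported value — the derived quantities, which include glass mass, the six compositions, totals, LOI, yield, are rebuilt at exact precision, as set out in the problem or answer text, using the weight values per 1000 pbw of glass.
Per-oxide target masses for 1000 pbw glass melt:
  SiO2: 68.54% × 1000 = 685.4 pbw
  MgO: 2.243% × 1000 = 22.43 pbw
  Al2O3: 3.662% × 1000 = 36.62 pbw
  PbO: 4.745% × 1000 = 47.45 pbw
  ZnO: 11.27% × 1000 = 112.7 pbw
  Li2O: 9.544% × 1000 = 95.44 pbw
Checking each oxide sum working from each reported weight, at the basis given (every target is met by its sum net of answer rounding effects):
  SiO2: 129.5·0.6396 + 69.98·0.6292 + 561.4·0.9950 = 685.5 pbw (target 685.4 pbw)
  MgO: 69.98·0.3205 = 22.43 pbw (target 22.43 pbw)
  Al2O3: 129.5·0.2698 + 561.4·0.003000 = 36.62 pbw (target 36.62 pbw)
  PbO: 48.57·0.9770 = 47.45 pbw (target 47.45 pbw)
  ZnO: 112.9·0.9980 = 112.7 pbw (target 112.7 pbw)
  Li2O: 129.5·0.07520 + 211.1·0.4060 = 95.45 pbw (target 95.44 pbw)
Glass-mass sanity pass: Σ batch − LOI loss = 1000 pbw (per-oxide target masses sum to 1000 pbw; stated basis 1000 pbw — a pure rounding effect).
Summing the batch: Σ batch = 1133 pbw; Σ batch·LOI gives LOI loss = 133.4 pbw; the yield ratio, glass ÷ batch: 88.23%.

Batch per 1000 pbw glass melt:
  Spodumene: 129.5 pbw
  ZnO: 112.9 pbw
  Pb3O4: 48.57 pbw
  Talc: 69.98 pbw
  Li2CO3: 211.1 pbw
  Silica sand: 561.4 pbw
Total batch = 1133 pbw; LOI loss = 133.4 pbw; yield = 88.23%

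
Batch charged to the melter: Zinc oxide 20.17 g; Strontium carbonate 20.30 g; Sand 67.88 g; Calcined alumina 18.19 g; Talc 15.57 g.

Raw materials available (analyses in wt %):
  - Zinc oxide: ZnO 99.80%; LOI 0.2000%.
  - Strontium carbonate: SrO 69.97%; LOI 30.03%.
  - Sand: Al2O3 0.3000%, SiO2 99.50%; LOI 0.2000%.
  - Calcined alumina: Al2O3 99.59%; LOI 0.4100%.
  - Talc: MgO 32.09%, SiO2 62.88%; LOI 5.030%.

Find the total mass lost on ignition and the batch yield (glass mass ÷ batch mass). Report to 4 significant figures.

LOI loss = 7.130 g; glass = 135.0 g; yield = 94.98%

Every computation holds exact precision in all steps; in-progress results appear rounded to four significant figures when written out; every reported figure takes a single rounding — derived quantities, including LOI, five oxide percentages, yield, net glass mass, the totals, are rebuilt starting from the weights for 135.0 g of glass in full float precision exactly as printed in the problem or answer text.
Material-by-material LOI:
  Zinc oxide: 20.17 × 0.002000 = 0.04034 g
  Strontium carbonate: 20.30 × 0.3003 = 6.096 g
  Sand: 67.88 × 0.002000 = 0.1358 g
  Calcined alumina: 18.19 × 0.004100 = 0.07458 g
  Talc: 15.57 × 0.05030 = 0.7832 g
Total LOI = 7.130 g
Glass = batch − LOI = 142.1 − 7.130 = 135.0 g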